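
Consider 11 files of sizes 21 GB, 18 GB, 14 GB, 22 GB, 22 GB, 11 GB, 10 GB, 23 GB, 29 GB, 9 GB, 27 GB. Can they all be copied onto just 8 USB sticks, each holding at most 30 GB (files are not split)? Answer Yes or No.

A valid assignment using 8 USB sticks:
  USB stick 1: 29 = 29
  USB stick 2: 27 = 27
  USB stick 3: 23 = 23
  USB stick 4: 22 = 22
  USB stick 5: 22 = 22
  USB stick 6: 21 + 9 = 30
  USB stick 7: 18 + 11 = 29
  USB stick 8: 14 + 10 = 24
Every load is within 30 GB, so 8 USB sticks suffice.

Yes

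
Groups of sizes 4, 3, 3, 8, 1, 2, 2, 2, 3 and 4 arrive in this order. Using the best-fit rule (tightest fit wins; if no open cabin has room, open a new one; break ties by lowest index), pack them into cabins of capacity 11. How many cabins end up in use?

  4 → cabin 1 (new)  [load 4/11]
  3 → cabin 1  [load 7/11]
  3 → cabin 1  [load 10/11]
  8 → cabin 2 (new)  [load 8/11]
  1 → cabin 1  [load 11/11]
  2 → cabin 2  [load 10/11]
  2 → cabin 3 (new)  [load 2/11]
  2 → cabin 3  [load 4/11]
  3 → cabin 3  [load 7/11]
  4 → cabin 3  [load 11/11]
3 cabins opened.

3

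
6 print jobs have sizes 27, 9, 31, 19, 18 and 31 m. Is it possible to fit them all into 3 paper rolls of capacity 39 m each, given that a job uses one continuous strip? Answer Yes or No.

No

Total = 135 m; ⌈135/39⌉ = 4.
At least 4 paper rolls are required, but only 3 are allowed.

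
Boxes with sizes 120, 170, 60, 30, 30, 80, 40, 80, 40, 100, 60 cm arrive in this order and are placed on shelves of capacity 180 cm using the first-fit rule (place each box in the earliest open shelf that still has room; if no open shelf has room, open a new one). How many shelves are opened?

5

  120 → shelf 1 (new)  [load 120/180]
  170 → shelf 2 (new)  [load 170/180]
  60 → shelf 1  [load 180/180]
  30 → shelf 3 (new)  [load 30/180]
  30 → shelf 3  [load 60/180]
  80 → shelf 3  [load 140/180]
  40 → shelf 3  [load 180/180]
  80 → shelf 4 (new)  [load 80/180]
  40 → shelf 4  [load 120/180]
  100 → shelf 5 (new)  [load 100/180]
  60 → shelf 4  [load 180/180]
5 shelves opened.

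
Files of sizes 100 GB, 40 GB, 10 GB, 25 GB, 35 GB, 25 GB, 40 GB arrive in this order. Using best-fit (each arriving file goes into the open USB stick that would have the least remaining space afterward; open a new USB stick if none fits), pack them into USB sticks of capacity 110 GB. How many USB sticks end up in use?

  100 → USB stick 1 (new)  [load 100/110]
  40 → USB stick 2 (new)  [load 40/110]
  10 → USB stick 1  [load 110/110]
  25 → USB stick 2  [load 65/110]
  35 → USB stick 2  [load 100/110]
  25 → USB stick 3 (new)  [load 25/110]
  40 → USB stick 3  [load 65/110]
3 USB sticks opened.

3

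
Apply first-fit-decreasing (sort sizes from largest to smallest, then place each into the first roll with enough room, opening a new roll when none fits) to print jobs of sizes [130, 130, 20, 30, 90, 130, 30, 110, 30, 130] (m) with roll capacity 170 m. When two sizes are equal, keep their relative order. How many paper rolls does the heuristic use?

6

Sorted descending: 130, 130, 130, 130, 110, 90, 30, 30, 30, 20.
  130 → roll 1 (new)  [load 130/170]
  130 → roll 2 (new)  [load 130/170]
  130 → roll 3 (new)  [load 130/170]
  130 → roll 4 (new)  [load 130/170]
  110 → roll 5 (new)  [load 110/170]
  90 → roll 6 (new)  [load 90/170]
  30 → roll 1  [load 160/170]
  30 → roll 2  [load 160/170]
  30 → roll 3  [load 160/170]
  20 → roll 4  [load 150/170]
6 paper rolls opened.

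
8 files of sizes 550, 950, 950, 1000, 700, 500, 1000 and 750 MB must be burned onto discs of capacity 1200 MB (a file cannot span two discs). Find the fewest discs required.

Total = 1000 + 1000 + 950 + 950 + 750 + 700 + 550 + 500 = 6400 MB.
Lower bound: ⌈6400/1200⌉ = 6 discs.
A packing using 7 discs:
  disc 1: 1000 = 1000
  disc 2: 1000 = 1000
  disc 3: 950 = 950
  disc 4: 950 = 950
  disc 5: 750 = 750
  disc 6: 700 + 500 = 1200
  disc 7: 550 = 550
No arrangement into 6 discs stays within capacity, so 7 is optimal.

7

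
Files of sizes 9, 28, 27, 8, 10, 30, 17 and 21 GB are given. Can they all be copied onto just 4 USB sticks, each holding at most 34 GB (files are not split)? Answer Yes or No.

No

Total = 150 GB; ⌈150/34⌉ = 5.
At least 5 USB sticks are required, but only 4 are allowed.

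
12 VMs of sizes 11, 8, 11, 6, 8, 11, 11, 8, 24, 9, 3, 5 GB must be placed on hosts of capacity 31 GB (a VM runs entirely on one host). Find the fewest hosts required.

4

Total = 24 + 11 + 11 + 11 + 11 + 9 + 8 + 8 + 8 + 6 + 5 + 3 = 115 GB.
Lower bound: ⌈115/31⌉ = 4 hosts.
A packing using 4 hosts:
  host 1: 24 + 6 = 30
  host 2: 11 + 11 + 9 = 31
  host 3: 11 + 11 + 8 = 30
  host 4: 8 + 8 + 5 + 3 = 24
This matches the lower bound, so 4 is optimal.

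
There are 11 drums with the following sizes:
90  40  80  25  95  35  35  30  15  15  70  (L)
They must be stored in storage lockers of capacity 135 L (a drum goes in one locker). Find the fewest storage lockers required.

Total = 95 + 90 + 80 + 70 + 40 + 35 + 35 + 30 + 25 + 15 + 15 = 530 L.
Lower bound: ⌈530/135⌉ = 4 storage lockers.
A packing using 4 storage lockers:
  locker 1: 95 + 40 = 135
  locker 2: 90 + 35 = 125
  locker 3: 80 + 30 + 25 = 135
  locker 4: 70 + 35 + 15 + 15 = 135
This matches the lower bound, so 4 is optimal.

4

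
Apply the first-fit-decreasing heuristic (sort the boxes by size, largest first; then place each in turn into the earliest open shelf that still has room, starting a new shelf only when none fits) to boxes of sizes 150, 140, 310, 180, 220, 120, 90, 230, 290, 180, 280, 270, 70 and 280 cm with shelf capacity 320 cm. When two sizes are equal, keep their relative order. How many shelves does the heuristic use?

10

Sorted descending: 310, 290, 280, 280, 270, 230, 220, 180, 180, 150, 140, 120, 90, 70.
  310 → shelf 1 (new)  [load 310/320]
  290 → shelf 2 (new)  [load 290/320]
  280 → shelf 3 (new)  [load 280/320]
  280 → shelf 4 (new)  [load 280/320]
  270 → shelf 5 (new)  [load 270/320]
  230 → shelf 6 (new)  [load 230/320]
  220 → shelf 7 (new)  [load 220/320]
  180 → shelf 8 (new)  [load 180/320]
  180 → shelf 9 (new)  [load 180/320]
  150 → shelf 10 (new)  [load 150/320]
  140 → shelf 8  [load 320/320]
  120 → shelf 9  [load 300/320]
  90 → shelf 6  [load 320/320]
  70 → shelf 7  [load 290/320]
10 shelves opened.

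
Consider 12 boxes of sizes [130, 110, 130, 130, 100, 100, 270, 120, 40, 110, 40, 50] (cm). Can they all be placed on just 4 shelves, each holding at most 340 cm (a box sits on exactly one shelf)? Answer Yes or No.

A valid assignment using 4 shelves:
  shelf 1: 270 + 50 = 320
  shelf 2: 130 + 130 + 40 + 40 = 340
  shelf 3: 130 + 110 + 100 = 340
  shelf 4: 120 + 110 + 100 = 330
Every load is within 340 cm, so 4 shelves suffice.

Yes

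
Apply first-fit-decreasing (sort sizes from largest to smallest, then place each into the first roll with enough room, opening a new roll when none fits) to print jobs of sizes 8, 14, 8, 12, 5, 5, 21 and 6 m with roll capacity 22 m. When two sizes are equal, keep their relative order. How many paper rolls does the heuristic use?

4

Sorted descending: 21, 14, 12, 8, 8, 6, 5, 5.
  21 → roll 1 (new)  [load 21/22]
  14 → roll 2 (new)  [load 14/22]
  12 → roll 3 (new)  [load 12/22]
  8 → roll 2  [load 22/22]
  8 → roll 3  [load 20/22]
  6 → roll 4 (new)  [load 6/22]
  5 → roll 4  [load 11/22]
  5 → roll 4  [load 16/22]
4 paper rolls opened.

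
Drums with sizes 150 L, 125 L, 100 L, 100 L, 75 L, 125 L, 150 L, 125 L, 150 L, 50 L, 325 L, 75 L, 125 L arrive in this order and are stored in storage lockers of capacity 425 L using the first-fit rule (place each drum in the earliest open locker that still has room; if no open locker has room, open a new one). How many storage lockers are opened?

  150 → locker 1 (new)  [load 150/425]
  125 → locker 1  [load 275/425]
  100 → locker 1  [load 375/425]
  100 → locker 2 (new)  [load 100/425]
  75 → locker 2  [load 175/425]
  125 → locker 2  [load 300/425]
  150 → locker 3 (new)  [load 150/425]
  125 → locker 2  [load 425/425]
  150 → locker 3  [load 300/425]
  50 → locker 1  [load 425/425]
  325 → locker 4 (new)  [load 325/425]
  75 → locker 3  [load 375/425]
  125 → locker 5 (new)  [load 125/425]
5 storage lockers opened.

5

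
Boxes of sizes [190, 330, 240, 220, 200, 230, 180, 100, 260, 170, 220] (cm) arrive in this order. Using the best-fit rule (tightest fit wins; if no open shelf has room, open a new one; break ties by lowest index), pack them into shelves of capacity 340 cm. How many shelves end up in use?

10

  190 → shelf 1 (new)  [load 190/340]
  330 → shelf 2 (new)  [load 330/340]
  240 → shelf 3 (new)  [load 240/340]
  220 → shelf 4 (new)  [load 220/340]
  200 → shelf 5 (new)  [load 200/340]
  230 → shelf 6 (new)  [load 230/340]
  180 → shelf 7 (new)  [load 180/340]
  100 → shelf 3  [load 340/340]
  260 → shelf 8 (new)  [load 260/340]
  170 → shelf 9 (new)  [load 170/340]
  220 → shelf 10 (new)  [load 220/340]
10 shelves opened.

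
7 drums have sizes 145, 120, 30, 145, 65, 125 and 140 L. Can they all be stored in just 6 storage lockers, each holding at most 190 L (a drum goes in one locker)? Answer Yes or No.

A valid assignment using 5 storage lockers:
  locker 1: 145 + 30 = 175
  locker 2: 145 = 145
  locker 3: 140 = 140
  locker 4: 125 + 65 = 190
  locker 5: 120 = 120
That uses only 5 ≤ 6, so 6 storage lockers are enough.

Yes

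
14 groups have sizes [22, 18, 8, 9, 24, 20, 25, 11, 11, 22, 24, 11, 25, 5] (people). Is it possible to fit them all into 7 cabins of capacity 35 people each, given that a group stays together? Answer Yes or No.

No

Total = 235 people; ⌈235/35⌉ = 7.
8 groups each exceed half the capacity and cannot share a cabin, forcing at least 8 cabins.
At least 8 cabins are required, but only 7 are allowed.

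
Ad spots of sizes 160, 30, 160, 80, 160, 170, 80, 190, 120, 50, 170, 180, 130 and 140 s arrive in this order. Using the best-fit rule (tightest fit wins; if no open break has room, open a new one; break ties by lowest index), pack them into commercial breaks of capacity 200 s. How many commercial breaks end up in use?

11

  160 → break 1 (new)  [load 160/200]
  30 → break 1  [load 190/200]
  160 → break 2 (new)  [load 160/200]
  80 → break 3 (new)  [load 80/200]
  160 → break 4 (new)  [load 160/200]
  170 → break 5 (new)  [load 170/200]
  80 → break 3  [load 160/200]
  190 → break 6 (new)  [load 190/200]
  120 → break 7 (new)  [load 120/200]
  50 → break 7  [load 170/200]
  170 → break 8 (new)  [load 170/200]
  180 → break 9 (new)  [load 180/200]
  130 → break 10 (new)  [load 130/200]
  140 → break 11 (new)  [load 140/200]
11 commercial breaks opened.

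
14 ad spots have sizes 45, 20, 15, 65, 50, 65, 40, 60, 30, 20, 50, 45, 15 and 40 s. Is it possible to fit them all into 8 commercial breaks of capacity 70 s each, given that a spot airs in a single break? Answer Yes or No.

Total = 560 s; ⌈560/70⌉ = 8.
9 ad spots each exceed half the capacity and cannot share a break, forcing at least 9 commercial breaks.
At least 9 commercial breaks are required, but only 8 are allowed.

No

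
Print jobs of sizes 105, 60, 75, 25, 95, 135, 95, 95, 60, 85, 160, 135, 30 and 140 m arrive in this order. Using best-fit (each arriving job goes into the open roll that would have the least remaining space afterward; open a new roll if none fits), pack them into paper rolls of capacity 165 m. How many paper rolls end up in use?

10

  105 → roll 1 (new)  [load 105/165]
  60 → roll 1  [load 165/165]
  75 → roll 2 (new)  [load 75/165]
  25 → roll 2  [load 100/165]
  95 → roll 3 (new)  [load 95/165]
  135 → roll 4 (new)  [load 135/165]
  95 → roll 5 (new)  [load 95/165]
  95 → roll 6 (new)  [load 95/165]
  60 → roll 2  [load 160/165]
  85 → roll 7 (new)  [load 85/165]
  160 → roll 8 (new)  [load 160/165]
  135 → roll 9 (new)  [load 135/165]
  30 → roll 4  [load 165/165]
  140 → roll 10 (new)  [load 140/165]
10 paper rolls opened.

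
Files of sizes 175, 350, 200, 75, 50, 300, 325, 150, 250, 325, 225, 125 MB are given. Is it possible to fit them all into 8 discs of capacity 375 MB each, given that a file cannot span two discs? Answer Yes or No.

Yes

A valid assignment using 7 discs:
  disc 1: 350 = 350
  disc 2: 325 + 50 = 375
  disc 3: 325 = 325
  disc 4: 300 + 75 = 375
  disc 5: 250 + 125 = 375
  disc 6: 225 + 150 = 375
  disc 7: 200 + 175 = 375
That uses only 7 ≤ 8, so 8 discs are enough.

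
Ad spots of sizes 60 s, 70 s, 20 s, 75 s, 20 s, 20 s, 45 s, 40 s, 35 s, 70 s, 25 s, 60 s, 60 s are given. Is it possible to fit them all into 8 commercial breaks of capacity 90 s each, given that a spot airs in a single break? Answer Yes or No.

A valid assignment using 8 commercial breaks:
  break 1: 75 = 75
  break 2: 70 + 20 = 90
  break 3: 70 + 20 = 90
  break 4: 60 + 25 = 85
  break 5: 60 + 20 = 80
  break 6: 60 = 60
  break 7: 45 + 40 = 85
  break 8: 35 = 35
Every load is within 90 s, so 8 commercial breaks suffice.

Yes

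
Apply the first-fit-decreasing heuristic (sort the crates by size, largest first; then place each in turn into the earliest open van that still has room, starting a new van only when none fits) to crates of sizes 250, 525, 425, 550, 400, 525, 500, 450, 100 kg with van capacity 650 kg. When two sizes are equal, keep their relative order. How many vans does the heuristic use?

Sorted descending: 550, 525, 525, 500, 450, 425, 400, 250, 100.
  550 → van 1 (new)  [load 550/650]
  525 → van 2 (new)  [load 525/650]
  525 → van 3 (new)  [load 525/650]
  500 → van 4 (new)  [load 500/650]
  450 → van 5 (new)  [load 450/650]
  425 → van 6 (new)  [load 425/650]
  400 → van 7 (new)  [load 400/650]
  250 → van 7  [load 650/650]
  100 → van 1  [load 650/650]
7 vans opened.

7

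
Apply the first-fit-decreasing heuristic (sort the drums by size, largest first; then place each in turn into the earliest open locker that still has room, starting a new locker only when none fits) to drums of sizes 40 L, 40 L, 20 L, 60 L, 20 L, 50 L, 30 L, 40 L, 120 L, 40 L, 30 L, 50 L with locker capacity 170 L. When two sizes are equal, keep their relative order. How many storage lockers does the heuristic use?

Sorted descending: 120, 60, 50, 50, 40, 40, 40, 40, 30, 30, 20, 20.
  120 → locker 1 (new)  [load 120/170]
  60 → locker 2 (new)  [load 60/170]
  50 → locker 1  [load 170/170]
  50 → locker 2  [load 110/170]
  40 → locker 2  [load 150/170]
  40 → locker 3 (new)  [load 40/170]
  40 → locker 3  [load 80/170]
  40 → locker 3  [load 120/170]
  30 → locker 3  [load 150/170]
  30 → locker 4 (new)  [load 30/170]
  20 → locker 2  [load 170/170]
  20 → locker 3  [load 170/170]
4 storage lockers opened.

4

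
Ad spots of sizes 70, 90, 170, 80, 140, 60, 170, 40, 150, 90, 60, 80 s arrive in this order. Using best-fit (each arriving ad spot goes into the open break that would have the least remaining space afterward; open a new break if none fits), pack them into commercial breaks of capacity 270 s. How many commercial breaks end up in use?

5

  70 → break 1 (new)  [load 70/270]
  90 → break 1  [load 160/270]
  170 → break 2 (new)  [load 170/270]
  80 → break 2  [load 250/270]
  140 → break 3 (new)  [load 140/270]
  60 → break 1  [load 220/270]
  170 → break 4 (new)  [load 170/270]
  40 → break 1  [load 260/270]
  150 → break 5 (new)  [load 150/270]
  90 → break 4  [load 260/270]
  60 → break 5  [load 210/270]
  80 → break 3  [load 220/270]
5 commercial breaks opened.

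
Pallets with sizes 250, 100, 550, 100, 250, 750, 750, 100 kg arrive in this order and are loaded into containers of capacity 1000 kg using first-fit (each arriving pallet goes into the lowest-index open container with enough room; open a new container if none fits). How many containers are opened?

3

  250 → container 1 (new)  [load 250/1000]
  100 → container 1  [load 350/1000]
  550 → container 1  [load 900/1000]
  100 → container 1  [load 1000/1000]
  250 → container 2 (new)  [load 250/1000]
  750 → container 2  [load 1000/1000]
  750 → container 3 (new)  [load 750/1000]
  100 → container 3  [load 850/1000]
3 containers opened.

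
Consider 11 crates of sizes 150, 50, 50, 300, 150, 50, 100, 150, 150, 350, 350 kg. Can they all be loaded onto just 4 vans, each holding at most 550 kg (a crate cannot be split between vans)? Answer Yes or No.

A valid assignment using 4 vans:
  van 1: 350 + 150 + 50 = 550
  van 2: 350 + 150 + 50 = 550
  van 3: 300 + 150 + 100 = 550
  van 4: 150 + 50 = 200
Every load is within 550 kg, so 4 vans suffice.

Yes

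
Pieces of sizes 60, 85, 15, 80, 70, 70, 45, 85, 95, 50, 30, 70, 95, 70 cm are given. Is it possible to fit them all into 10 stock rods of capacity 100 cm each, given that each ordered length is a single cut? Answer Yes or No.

No

Total = 920 cm; ⌈920/100⌉ = 10.
The bound of 10 does not rule out 10, but exhaustive search shows no assignment into 10 stock rods of capacity 100 cm exists — the minimum is 11.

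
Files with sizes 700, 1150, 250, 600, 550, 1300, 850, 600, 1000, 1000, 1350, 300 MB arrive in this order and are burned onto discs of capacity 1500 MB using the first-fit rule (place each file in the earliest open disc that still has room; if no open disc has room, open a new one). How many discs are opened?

  700 → disc 1 (new)  [load 700/1500]
  1150 → disc 2 (new)  [load 1150/1500]
  250 → disc 1  [load 950/1500]
  600 → disc 3 (new)  [load 600/1500]
  550 → disc 1  [load 1500/1500]
  1300 → disc 4 (new)  [load 1300/1500]
  850 → disc 3  [load 1450/1500]
  600 → disc 5 (new)  [load 600/1500]
  1000 → disc 6 (new)  [load 1000/1500]
  1000 → disc 7 (new)  [load 1000/1500]
  1350 → disc 8 (new)  [load 1350/1500]
  300 → disc 2  [load 1450/1500]
8 discs opened.

8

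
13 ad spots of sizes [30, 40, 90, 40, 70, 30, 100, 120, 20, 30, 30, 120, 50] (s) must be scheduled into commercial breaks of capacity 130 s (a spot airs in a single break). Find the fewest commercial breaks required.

7

Total = 120 + 120 + 100 + 90 + 70 + 50 + 40 + 40 + 30 + 30 + 30 + 30 + 20 = 770 s.
Lower bound: ⌈770/130⌉ = 6 commercial breaks.
A packing using 7 commercial breaks:
  break 1: 120 = 120
  break 2: 120 = 120
  break 3: 100 + 30 = 130
  break 4: 90 + 40 = 130
  break 5: 70 + 50 = 120
  break 6: 40 + 30 + 30 + 30 = 130
  break 7: 20 = 20
No arrangement into 6 commercial breaks stays within capacity, so 7 is optimal.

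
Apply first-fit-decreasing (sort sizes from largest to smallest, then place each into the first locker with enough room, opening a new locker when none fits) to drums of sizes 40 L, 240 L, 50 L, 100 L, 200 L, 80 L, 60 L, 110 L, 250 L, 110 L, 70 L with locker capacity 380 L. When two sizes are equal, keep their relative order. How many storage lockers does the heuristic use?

Sorted descending: 250, 240, 200, 110, 110, 100, 80, 70, 60, 50, 40.
  250 → locker 1 (new)  [load 250/380]
  240 → locker 2 (new)  [load 240/380]
  200 → locker 3 (new)  [load 200/380]
  110 → locker 1  [load 360/380]
  110 → locker 2  [load 350/380]
  100 → locker 3  [load 300/380]
  80 → locker 3  [load 380/380]
  70 → locker 4 (new)  [load 70/380]
  60 → locker 4  [load 130/380]
  50 → locker 4  [load 180/380]
  40 → locker 4  [load 220/380]
4 storage lockers opened.

4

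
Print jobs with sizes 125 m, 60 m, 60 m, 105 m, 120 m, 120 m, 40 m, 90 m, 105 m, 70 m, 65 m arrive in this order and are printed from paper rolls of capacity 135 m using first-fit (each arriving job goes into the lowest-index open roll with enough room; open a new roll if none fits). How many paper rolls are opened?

8

  125 → roll 1 (new)  [load 125/135]
  60 → roll 2 (new)  [load 60/135]
  60 → roll 2  [load 120/135]
  105 → roll 3 (new)  [load 105/135]
  120 → roll 4 (new)  [load 120/135]
  120 → roll 5 (new)  [load 120/135]
  40 → roll 6 (new)  [load 40/135]
  90 → roll 6  [load 130/135]
  105 → roll 7 (new)  [load 105/135]
  70 → roll 8 (new)  [load 70/135]
  65 → roll 8  [load 135/135]
8 paper rolls opened.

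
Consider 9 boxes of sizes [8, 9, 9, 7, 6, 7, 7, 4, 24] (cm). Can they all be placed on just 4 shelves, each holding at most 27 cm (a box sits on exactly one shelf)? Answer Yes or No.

A valid assignment using 4 shelves:
  shelf 1: 24 = 24
  shelf 2: 9 + 9 + 8 = 26
  shelf 3: 7 + 7 + 7 + 6 = 27
  shelf 4: 4 = 4
Every load is within 27 cm, so 4 shelves suffice.

Yes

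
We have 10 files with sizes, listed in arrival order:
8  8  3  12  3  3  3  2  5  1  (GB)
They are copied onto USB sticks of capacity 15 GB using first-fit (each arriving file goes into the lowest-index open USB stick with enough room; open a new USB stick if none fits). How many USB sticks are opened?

  8 → USB stick 1 (new)  [load 8/15]
  8 → USB stick 2 (new)  [load 8/15]
  3 → USB stick 1  [load 11/15]
  12 → USB stick 3 (new)  [load 12/15]
  3 → USB stick 1  [load 14/15]
  3 → USB stick 2  [load 11/15]
  3 → USB stick 2  [load 14/15]
  2 → USB stick 3  [load 14/15]
  5 → USB stick 4 (new)  [load 5/15]
  1 → USB stick 1  [load 15/15]
4 USB sticks opened.

4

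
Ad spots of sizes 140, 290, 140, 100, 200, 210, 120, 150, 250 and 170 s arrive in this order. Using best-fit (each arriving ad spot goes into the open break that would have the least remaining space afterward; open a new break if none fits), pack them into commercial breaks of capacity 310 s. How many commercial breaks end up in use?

7

  140 → break 1 (new)  [load 140/310]
  290 → break 2 (new)  [load 290/310]
  140 → break 1  [load 280/310]
  100 → break 3 (new)  [load 100/310]
  200 → break 3  [load 300/310]
  210 → break 4 (new)  [load 210/310]
  120 → break 5 (new)  [load 120/310]
  150 → break 5  [load 270/310]
  250 → break 6 (new)  [load 250/310]
  170 → break 7 (new)  [load 170/310]
7 commercial breaks opened.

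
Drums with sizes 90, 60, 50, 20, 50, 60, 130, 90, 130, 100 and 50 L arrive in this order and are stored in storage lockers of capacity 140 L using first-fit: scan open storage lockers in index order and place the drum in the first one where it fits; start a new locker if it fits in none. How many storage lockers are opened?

  90 → locker 1 (new)  [load 90/140]
  60 → locker 2 (new)  [load 60/140]
  50 → locker 1  [load 140/140]
  20 → locker 2  [load 80/140]
  50 → locker 2  [load 130/140]
  60 → locker 3 (new)  [load 60/140]
  130 → locker 4 (new)  [load 130/140]
  90 → locker 5 (new)  [load 90/140]
  130 → locker 6 (new)  [load 130/140]
  100 → locker 7 (new)  [load 100/140]
  50 → locker 3  [load 110/140]
7 storage lockers opened.

7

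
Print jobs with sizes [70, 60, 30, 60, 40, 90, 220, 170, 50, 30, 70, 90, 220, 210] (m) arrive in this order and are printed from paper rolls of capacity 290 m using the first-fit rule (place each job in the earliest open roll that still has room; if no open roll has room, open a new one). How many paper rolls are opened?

6

  70 → roll 1 (new)  [load 70/290]
  60 → roll 1  [load 130/290]
  30 → roll 1  [load 160/290]
  60 → roll 1  [load 220/290]
  40 → roll 1  [load 260/290]
  90 → roll 2 (new)  [load 90/290]
  220 → roll 3 (new)  [load 220/290]
  170 → roll 2  [load 260/290]
  50 → roll 3  [load 270/290]
  30 → roll 1  [load 290/290]
  70 → roll 4 (new)  [load 70/290]
  90 → roll 4  [load 160/290]
  220 → roll 5 (new)  [load 220/290]
  210 → roll 6 (new)  [load 210/290]
6 paper rolls opened.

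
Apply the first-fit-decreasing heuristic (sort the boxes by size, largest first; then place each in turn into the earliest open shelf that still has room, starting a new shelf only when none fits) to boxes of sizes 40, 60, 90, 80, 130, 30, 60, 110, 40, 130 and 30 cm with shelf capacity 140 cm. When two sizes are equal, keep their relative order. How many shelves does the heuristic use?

Sorted descending: 130, 130, 110, 90, 80, 60, 60, 40, 40, 30, 30.
  130 → shelf 1 (new)  [load 130/140]
  130 → shelf 2 (new)  [load 130/140]
  110 → shelf 3 (new)  [load 110/140]
  90 → shelf 4 (new)  [load 90/140]
  80 → shelf 5 (new)  [load 80/140]
  60 → shelf 5  [load 140/140]
  60 → shelf 6 (new)  [load 60/140]
  40 → shelf 4  [load 130/140]
  40 → shelf 6  [load 100/140]
  30 → shelf 3  [load 140/140]
  30 → shelf 6  [load 130/140]
6 shelves opened.

6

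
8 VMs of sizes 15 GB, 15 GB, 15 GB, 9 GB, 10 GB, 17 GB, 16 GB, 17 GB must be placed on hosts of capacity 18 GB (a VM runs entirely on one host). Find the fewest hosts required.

8

Total = 17 + 17 + 16 + 15 + 15 + 15 + 10 + 9 = 114 GB.
Lower bound: ⌈114/18⌉ = 7 hosts.
A packing using 8 hosts:
  host 1: 17 = 17
  host 2: 17 = 17
  host 3: 16 = 16
  host 4: 15 = 15
  host 5: 15 = 15
  host 6: 15 = 15
  host 7: 10 = 10
  host 8: 9 = 9
No arrangement into 7 hosts stays within capacity, so 8 is optimal.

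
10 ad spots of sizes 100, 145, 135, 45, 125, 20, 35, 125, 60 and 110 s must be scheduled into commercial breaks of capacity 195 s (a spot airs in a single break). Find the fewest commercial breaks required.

Total = 145 + 135 + 125 + 125 + 110 + 100 + 60 + 45 + 35 + 20 = 900 s.
Lower bound: ⌈900/195⌉ = 5 commercial breaks.
Also, 6 ad spots each exceed 195/2 s, and no two of those can share a break, so at least 6 commercial breaks are needed.
A packing using 6 commercial breaks:
  break 1: 145 + 45 = 190
  break 2: 135 + 60 = 195
  break 3: 125 + 35 + 20 = 180
  break 4: 125 = 125
  break 5: 110 = 110
  break 6: 100 = 100
This matches the lower bound, so 6 is optimal.

6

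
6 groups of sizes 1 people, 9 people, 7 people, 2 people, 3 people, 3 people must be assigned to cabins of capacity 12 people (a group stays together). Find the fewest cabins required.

3

Total = 9 + 7 + 3 + 3 + 2 + 1 = 25 people.
Lower bound: ⌈25/12⌉ = 3 cabins.
A packing using 3 cabins:
  cabin 1: 9 + 3 = 12
  cabin 2: 7 + 3 + 2 = 12
  cabin 3: 1 = 1
This matches the lower bound, so 3 is optimal.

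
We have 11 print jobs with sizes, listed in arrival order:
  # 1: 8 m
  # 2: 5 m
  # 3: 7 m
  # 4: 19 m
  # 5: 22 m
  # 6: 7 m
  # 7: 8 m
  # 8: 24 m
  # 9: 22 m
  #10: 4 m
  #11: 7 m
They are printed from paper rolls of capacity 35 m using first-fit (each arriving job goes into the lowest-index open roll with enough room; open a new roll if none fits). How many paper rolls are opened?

5

  8 → roll 1 (new)  [load 8/35]
  5 → roll 1  [load 13/35]
  7 → roll 1  [load 20/35]
  19 → roll 2 (new)  [load 19/35]
  22 → roll 3 (new)  [load 22/35]
  7 → roll 1  [load 27/35]
  8 → roll 1  [load 35/35]
  24 → roll 4 (new)  [load 24/35]
  22 → roll 5 (new)  [load 22/35]
  4 → roll 2  [load 23/35]
  7 → roll 2  [load 30/35]
5 paper rolls opened.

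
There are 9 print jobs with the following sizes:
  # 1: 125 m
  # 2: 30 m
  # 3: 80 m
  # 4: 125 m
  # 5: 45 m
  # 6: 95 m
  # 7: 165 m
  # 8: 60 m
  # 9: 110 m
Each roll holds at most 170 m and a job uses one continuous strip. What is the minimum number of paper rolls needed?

Total = 165 + 125 + 125 + 110 + 95 + 80 + 60 + 45 + 30 = 835 m.
Lower bound: ⌈835/170⌉ = 5 paper rolls.
A packing using 6 paper rolls:
  roll 1: 165 = 165
  roll 2: 125 + 45 = 170
  roll 3: 125 + 30 = 155
  roll 4: 110 + 60 = 170
  roll 5: 95 = 95
  roll 6: 80 = 80
No arrangement into 5 paper rolls stays within capacity, so 6 is optimal.

6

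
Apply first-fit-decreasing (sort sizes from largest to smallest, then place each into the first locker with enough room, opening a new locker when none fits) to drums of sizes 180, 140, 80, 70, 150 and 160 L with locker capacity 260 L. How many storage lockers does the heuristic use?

Sorted descending: 180, 160, 150, 140, 80, 70.
  180 → locker 1 (new)  [load 180/260]
  160 → locker 2 (new)  [load 160/260]
  150 → locker 3 (new)  [load 150/260]
  140 → locker 4 (new)  [load 140/260]
  80 → locker 1  [load 260/260]
  70 → locker 2  [load 230/260]
4 storage lockers opened.

4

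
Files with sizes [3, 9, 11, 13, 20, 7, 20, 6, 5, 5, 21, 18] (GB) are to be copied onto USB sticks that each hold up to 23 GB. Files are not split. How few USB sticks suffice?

Total = 21 + 20 + 20 + 18 + 13 + 11 + 9 + 7 + 6 + 5 + 5 + 3 = 138 GB.
Lower bound: ⌈138/23⌉ = 6 USB sticks.
A packing using 7 USB sticks:
  USB stick 1: 21 = 21
  USB stick 2: 20 + 3 = 23
  USB stick 3: 20 = 20
  USB stick 4: 18 + 5 = 23
  USB stick 5: 13 + 9 = 22
  USB stick 6: 11 + 7 + 5 = 23
  USB stick 7: 6 = 6
No arrangement into 6 USB sticks stays within capacity, so 7 is optimal.

7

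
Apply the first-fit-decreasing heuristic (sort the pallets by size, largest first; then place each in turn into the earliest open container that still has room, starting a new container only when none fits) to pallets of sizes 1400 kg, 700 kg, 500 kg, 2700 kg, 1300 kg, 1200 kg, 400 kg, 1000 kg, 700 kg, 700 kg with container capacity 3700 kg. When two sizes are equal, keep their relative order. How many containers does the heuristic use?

Sorted descending: 2700, 1400, 1300, 1200, 1000, 700, 700, 700, 500, 400.
  2700 → container 1 (new)  [load 2700/3700]
  1400 → container 2 (new)  [load 1400/3700]
  1300 → container 2  [load 2700/3700]
  1200 → container 3 (new)  [load 1200/3700]
  1000 → container 1  [load 3700/3700]
  700 → container 2  [load 3400/3700]
  700 → container 3  [load 1900/3700]
  700 → container 3  [load 2600/3700]
  500 → container 3  [load 3100/3700]
  400 → container 3  [load 3500/3700]
3 containers opened.

3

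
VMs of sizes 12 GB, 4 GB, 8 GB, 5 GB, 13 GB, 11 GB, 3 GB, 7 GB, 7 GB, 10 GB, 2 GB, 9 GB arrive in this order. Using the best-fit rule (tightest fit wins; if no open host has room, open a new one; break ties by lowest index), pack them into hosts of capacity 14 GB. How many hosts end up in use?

  12 → host 1 (new)  [load 12/14]
  4 → host 2 (new)  [load 4/14]
  8 → host 2  [load 12/14]
  5 → host 3 (new)  [load 5/14]
  13 → host 4 (new)  [load 13/14]
  11 → host 5 (new)  [load 11/14]
  3 → host 5  [load 14/14]
  7 → host 3  [load 12/14]
  7 → host 6 (new)  [load 7/14]
  10 → host 7 (new)  [load 10/14]
  2 → host 1  [load 14/14]
  9 → host 8 (new)  [load 9/14]
8 hosts opened.

8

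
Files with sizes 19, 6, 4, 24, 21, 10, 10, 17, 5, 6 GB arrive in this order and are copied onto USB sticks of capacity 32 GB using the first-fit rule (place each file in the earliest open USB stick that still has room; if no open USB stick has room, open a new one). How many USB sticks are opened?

5

  19 → USB stick 1 (new)  [load 19/32]
  6 → USB stick 1  [load 25/32]
  4 → USB stick 1  [load 29/32]
  24 → USB stick 2 (new)  [load 24/32]
  21 → USB stick 3 (new)  [load 21/32]
  10 → USB stick 3  [load 31/32]
  10 → USB stick 4 (new)  [load 10/32]
  17 → USB stick 4  [load 27/32]
  5 → USB stick 2  [load 29/32]
  6 → USB stick 5 (new)  [load 6/32]
5 USB sticks opened.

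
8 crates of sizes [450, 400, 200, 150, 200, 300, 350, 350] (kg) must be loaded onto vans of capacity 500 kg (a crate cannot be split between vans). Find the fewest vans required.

6

Total = 450 + 400 + 350 + 350 + 300 + 200 + 200 + 150 = 2400 kg.
Lower bound: ⌈2400/500⌉ = 5 vans.
A packing using 6 vans:
  van 1: 450 = 450
  van 2: 400 = 400
  van 3: 350 + 150 = 500
  van 4: 350 = 350
  van 5: 300 + 200 = 500
  van 6: 200 = 200
No arrangement into 5 vans stays within capacity, so 6 is optimal.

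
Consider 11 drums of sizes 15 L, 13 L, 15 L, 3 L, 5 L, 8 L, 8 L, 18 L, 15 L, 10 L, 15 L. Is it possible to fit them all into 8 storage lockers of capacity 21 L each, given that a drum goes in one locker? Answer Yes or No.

A valid assignment using 7 storage lockers:
  locker 1: 18 + 3 = 21
  locker 2: 15 + 5 = 20
  locker 3: 15 = 15
  locker 4: 15 = 15
  locker 5: 15 = 15
  locker 6: 13 + 8 = 21
  locker 7: 10 + 8 = 18
That uses only 7 ≤ 8, so 8 storage lockers are enough.

Yes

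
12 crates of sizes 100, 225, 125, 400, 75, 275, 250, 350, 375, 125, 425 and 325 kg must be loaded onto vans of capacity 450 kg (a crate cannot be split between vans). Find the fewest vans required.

Total = 425 + 400 + 375 + 350 + 325 + 275 + 250 + 225 + 125 + 125 + 100 + 75 = 3050 kg.
Lower bound: ⌈3050/450⌉ = 7 vans.
A packing using 8 vans:
  van 1: 425 = 425
  van 2: 400 = 400
  van 3: 375 + 75 = 450
  van 4: 350 + 100 = 450
  van 5: 325 + 125 = 450
  van 6: 275 + 125 = 400
  van 7: 250 = 250
  van 8: 225 = 225
No arrangement into 7 vans stays within capacity, so 8 is optimal.

8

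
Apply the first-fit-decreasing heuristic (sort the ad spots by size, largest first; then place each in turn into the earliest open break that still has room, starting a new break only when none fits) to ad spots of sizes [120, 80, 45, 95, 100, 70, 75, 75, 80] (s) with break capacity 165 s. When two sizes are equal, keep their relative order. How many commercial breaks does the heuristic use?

Sorted descending: 120, 100, 95, 80, 80, 75, 75, 70, 45.
  120 → break 1 (new)  [load 120/165]
  100 → break 2 (new)  [load 100/165]
  95 → break 3 (new)  [load 95/165]
  80 → break 4 (new)  [load 80/165]
  80 → break 4  [load 160/165]
  75 → break 5 (new)  [load 75/165]
  75 → break 5  [load 150/165]
  70 → break 3  [load 165/165]
  45 → break 1  [load 165/165]
5 commercial breaks opened.

5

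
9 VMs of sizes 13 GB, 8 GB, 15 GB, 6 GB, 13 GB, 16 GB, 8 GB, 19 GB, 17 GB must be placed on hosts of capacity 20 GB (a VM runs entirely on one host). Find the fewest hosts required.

Total = 19 + 17 + 16 + 15 + 13 + 13 + 8 + 8 + 6 = 115 GB.
Lower bound: ⌈115/20⌉ = 6 hosts.
A packing using 7 hosts:
  host 1: 19 = 19
  host 2: 17 = 17
  host 3: 16 = 16
  host 4: 15 = 15
  host 5: 13 + 6 = 19
  host 6: 13 = 13
  host 7: 8 + 8 = 16
No arrangement into 6 hosts stays within capacity, so 7 is optimal.

7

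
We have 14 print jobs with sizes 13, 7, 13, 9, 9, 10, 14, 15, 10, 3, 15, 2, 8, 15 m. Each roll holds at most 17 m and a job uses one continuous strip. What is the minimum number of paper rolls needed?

10

Total = 15 + 15 + 15 + 14 + 13 + 13 + 10 + 10 + 9 + 9 + 8 + 7 + 3 + 2 = 143 m.
Lower bound: ⌈143/17⌉ = 9 paper rolls.
Also, 10 print jobs each exceed 17/2 m, and no two of those can share a roll, so at least 10 paper rolls are needed.
A packing using 10 paper rolls:
  roll 1: 15 + 2 = 17
  roll 2: 15 = 15
  roll 3: 15 = 15
  roll 4: 14 + 3 = 17
  roll 5: 13 = 13
  roll 6: 13 = 13
  roll 7: 10 + 7 = 17
  roll 8: 10 = 10
  roll 9: 9 + 8 = 17
  roll 10: 9 = 9
This matches the lower bound, so 10 is optimal.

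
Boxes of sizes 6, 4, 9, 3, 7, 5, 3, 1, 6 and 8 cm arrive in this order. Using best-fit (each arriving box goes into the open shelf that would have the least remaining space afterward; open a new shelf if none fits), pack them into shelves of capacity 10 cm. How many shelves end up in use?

  6 → shelf 1 (new)  [load 6/10]
  4 → shelf 1  [load 10/10]
  9 → shelf 2 (new)  [load 9/10]
  3 → shelf 3 (new)  [load 3/10]
  7 → shelf 3  [load 10/10]
  5 → shelf 4 (new)  [load 5/10]
  3 → shelf 4  [load 8/10]
  1 → shelf 2  [load 10/10]
  6 → shelf 5 (new)  [load 6/10]
  8 → shelf 6 (new)  [load 8/10]
6 shelves opened.

6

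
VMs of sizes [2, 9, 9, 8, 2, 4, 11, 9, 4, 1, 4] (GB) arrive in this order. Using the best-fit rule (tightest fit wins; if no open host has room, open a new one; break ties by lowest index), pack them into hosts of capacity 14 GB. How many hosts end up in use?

5

  2 → host 1 (new)  [load 2/14]
  9 → host 1  [load 11/14]
  9 → host 2 (new)  [load 9/14]
  8 → host 3 (new)  [load 8/14]
  2 → host 1  [load 13/14]
  4 → host 2  [load 13/14]
  11 → host 4 (new)  [load 11/14]
  9 → host 5 (new)  [load 9/14]
  4 → host 5  [load 13/14]
  1 → host 1  [load 14/14]
  4 → host 3  [load 12/14]
5 hosts opened.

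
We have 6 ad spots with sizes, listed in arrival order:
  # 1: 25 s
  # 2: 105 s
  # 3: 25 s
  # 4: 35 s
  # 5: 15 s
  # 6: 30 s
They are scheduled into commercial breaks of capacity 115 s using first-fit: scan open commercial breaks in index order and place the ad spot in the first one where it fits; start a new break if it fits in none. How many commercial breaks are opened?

  25 → break 1 (new)  [load 25/115]
  105 → break 2 (new)  [load 105/115]
  25 → break 1  [load 50/115]
  35 → break 1  [load 85/115]
  15 → break 1  [load 100/115]
  30 → break 3 (new)  [load 30/115]
3 commercial breaks opened.

3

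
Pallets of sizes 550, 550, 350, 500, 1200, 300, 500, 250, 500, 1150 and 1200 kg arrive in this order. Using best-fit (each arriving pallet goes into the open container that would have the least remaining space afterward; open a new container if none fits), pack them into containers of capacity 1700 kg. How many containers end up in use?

  550 → container 1 (new)  [load 550/1700]
  550 → container 1  [load 1100/1700]
  350 → container 1  [load 1450/1700]
  500 → container 2 (new)  [load 500/1700]
  1200 → container 2  [load 1700/1700]
  300 → container 3 (new)  [load 300/1700]
  500 → container 3  [load 800/1700]
  250 → container 1  [load 1700/1700]
  500 → container 3  [load 1300/1700]
  1150 → container 4 (new)  [load 1150/1700]
  1200 → container 5 (new)  [load 1200/1700]
5 containers opened.

5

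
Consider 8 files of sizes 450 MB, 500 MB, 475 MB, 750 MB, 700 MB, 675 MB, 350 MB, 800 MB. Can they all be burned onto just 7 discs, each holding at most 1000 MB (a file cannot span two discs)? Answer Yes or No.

Yes

A valid assignment using 6 discs:
  disc 1: 800 = 800
  disc 2: 750 = 750
  disc 3: 700 = 700
  disc 4: 675 = 675
  disc 5: 500 + 475 = 975
  disc 6: 450 + 350 = 800
That uses only 6 ≤ 7, so 7 discs are enough.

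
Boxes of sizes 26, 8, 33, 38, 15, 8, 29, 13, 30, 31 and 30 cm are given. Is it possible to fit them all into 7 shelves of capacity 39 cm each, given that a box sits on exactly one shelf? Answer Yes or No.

Total = 261 cm; ⌈261/39⌉ = 7.
The bound of 7 does not rule out 7, but exhaustive search shows no assignment into 7 shelves of capacity 39 cm exists — the minimum is 8.

No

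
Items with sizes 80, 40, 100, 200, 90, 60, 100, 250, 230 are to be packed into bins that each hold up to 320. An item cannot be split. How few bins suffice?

4

Total = 250 + 230 + 200 + 100 + 100 + 90 + 80 + 60 + 40 = 1150.
Lower bound: ⌈1150/320⌉ = 4 bins.
A packing using 4 bins:
  bin 1: 250 + 60 = 310
  bin 2: 230 + 90 = 320
  bin 3: 200 + 100 = 300
  bin 4: 100 + 80 + 40 = 220
This matches the lower bound, so 4 is optimal.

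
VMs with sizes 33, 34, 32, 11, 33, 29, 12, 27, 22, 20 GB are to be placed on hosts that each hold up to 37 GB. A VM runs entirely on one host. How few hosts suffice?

8

Total = 34 + 33 + 33 + 32 + 29 + 27 + 22 + 20 + 12 + 11 = 253 GB.
Lower bound: ⌈253/37⌉ = 7 hosts.
Also, 8 VMs each exceed 37/2 GB, and no two of those can share a host, so at least 8 hosts are needed.
A packing using 8 hosts:
  host 1: 34 = 34
  host 2: 33 = 33
  host 3: 33 = 33
  host 4: 32 = 32
  host 5: 29 = 29
  host 6: 27 = 27
  host 7: 22 + 12 = 34
  host 8: 20 + 11 = 31
This matches the lower bound, so 8 is optimal.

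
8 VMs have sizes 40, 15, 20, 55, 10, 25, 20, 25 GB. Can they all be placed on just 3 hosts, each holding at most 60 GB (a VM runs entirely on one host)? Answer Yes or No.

Total = 210 GB; ⌈210/60⌉ = 4.
At least 4 hosts are required, but only 3 are allowed.

No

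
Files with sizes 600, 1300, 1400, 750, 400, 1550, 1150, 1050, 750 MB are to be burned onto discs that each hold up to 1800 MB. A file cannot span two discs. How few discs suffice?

6

Total = 1550 + 1400 + 1300 + 1150 + 1050 + 750 + 750 + 600 + 400 = 8950 MB.
Lower bound: ⌈8950/1800⌉ = 5 discs.
A packing using 6 discs:
  disc 1: 1550 = 1550
  disc 2: 1400 + 400 = 1800
  disc 3: 1300 = 1300
  disc 4: 1150 + 600 = 1750
  disc 5: 1050 + 750 = 1800
  disc 6: 750 = 750
No arrangement into 5 discs stays within capacity, so 6 is optimal.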